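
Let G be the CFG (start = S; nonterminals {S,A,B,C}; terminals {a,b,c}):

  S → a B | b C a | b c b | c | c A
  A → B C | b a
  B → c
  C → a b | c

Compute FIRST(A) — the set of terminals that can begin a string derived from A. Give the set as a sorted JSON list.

Compute FIRST by fixpoint:
round 1:
  A via A→b a: +{b}
  B via B→c: +{c}
  C via C→a b: +{a}
  C via C→c: +{c}
  S via S→a B: +{a}
  S via S→b C a: +{b}
  S via S→c: +{c}
  FIRST[S]={a,b,c}  FIRST[A]={b}  FIRST[B]={c}  FIRST[C]={a,c}
round 2:
  A via A→B C: +{c}
  FIRST[S]={a,b,c}  FIRST[A]={b,c}  FIRST[B]={c}  FIRST[C]={a,c}
round 3: (stable)
  FIRST[S]={a,b,c}  FIRST[A]={b,c}  FIRST[B]={c}  FIRST[C]={a,c}

FIRST(A) = ["b", "c"]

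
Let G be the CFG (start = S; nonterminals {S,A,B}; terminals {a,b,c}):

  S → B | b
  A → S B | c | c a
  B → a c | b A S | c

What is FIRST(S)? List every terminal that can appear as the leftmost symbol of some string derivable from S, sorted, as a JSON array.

FIRST iteration:
[1]
  A via A→c: +{c}
  B via B→a c: +{a}
  B via B→b A S: +{b}
  B via B→c: +{c}
  S via S→B: +{a,b,c}
  S: {a,b,c}  A: {c}  B: {a,b,c}
[2]
  A via A→S B: +{a,b}
  S: {a,b,c}  A: {a,b,c}  B: {a,b,c}
[3] (no change)
  S: {a,b,c}  A: {a,b,c}  B: {a,b,c}

FIRST(S) = ["a", "b", "c"]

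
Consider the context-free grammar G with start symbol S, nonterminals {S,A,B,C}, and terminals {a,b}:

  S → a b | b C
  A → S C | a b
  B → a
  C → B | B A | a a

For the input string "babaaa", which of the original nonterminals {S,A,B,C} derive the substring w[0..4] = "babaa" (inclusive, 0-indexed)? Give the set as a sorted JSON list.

CNF form of G:
  S -> T0 T1 | T1 C
  A -> S C | T0 T1
  B -> a
  C -> B A | T0 T0 | a
  T0 -> a
  T1 -> b

Fill CYK table bottom-up, restricted to cells inside w[0..4]:
  T[0,0] 'b' = {T1}  orig:{}
  T[1,1] 'a' = {B,C,T0}  orig:{B,C}
  T[2,2] 'b' = {T1}  orig:{}
  T[3,3] 'a' = {B,C,T0}  orig:{B,C}
  T[4,4] 'a' = {B,C,T0}  orig:{B,C}
  T[0,1] 'ba' = {S}
  T[1,2] 'ab' = {A,S}
  T[2,3] 'ba' = {S}
  T[3,4] 'aa' = {C}
  T[0,2] 'bab' = ∅
  T[1,3] 'aba' = {A}
  T[2,4] 'baa' = {A,S}
  T[0,3] 'baba' = ∅
  T[1,4] 'abaa' = {A,C}
  T[0,4] 'babaa' = {S}

Original NTs in T[0,4] deriving "babaa": ["S"]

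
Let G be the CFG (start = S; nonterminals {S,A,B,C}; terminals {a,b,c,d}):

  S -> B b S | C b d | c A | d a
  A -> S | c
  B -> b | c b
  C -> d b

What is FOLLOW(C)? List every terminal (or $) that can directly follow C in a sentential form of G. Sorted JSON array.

Compute FIRST by fixpoint:
[1]
  A via A→c: +{c}
  B via B→b: +{b}
  B via B→c b: +{c}
  C via C→d b: +{d}
  S via S→B b S: +{b,c}
  S via S→C b d: +{d}
  FIRST[S]={b,c,d}  FIRST[A]={c}  FIRST[B]={b,c}  FIRST[C]={d}
[2]
  A via A→S: +{b,d}
  FIRST[S]={b,c,d}  FIRST[A]={b,c,d}  FIRST[B]={b,c}  FIRST[C]={d}
[3] (stable)
  FIRST[S]={b,c,d}  FIRST[A]={b,c,d}  FIRST[B]={b,c}  FIRST[C]={d}

FOLLOW iteration:
FOLLOW(S) := {$}
pass 1:
  S→B b S: FOLLOW(B) ⊇ FIRST(b) = {b}; new: +{b}
  S→C b d: FOLLOW(C) ⊇ FIRST(b) = {b}; new: +{b}
  S→c A: FOLLOW(A) ⊇ FOLLOW(S) ⊇ {$}; new: +{$}
  FOLLOW(S)={$}  FOLLOW(A)={$}  FOLLOW(B)={b}  FOLLOW(C)={b}
pass 2: (no change)
  FOLLOW(S)={$}  FOLLOW(A)={$}  FOLLOW(B)={b}  FOLLOW(C)={b}

FOLLOW(C) = ["b"]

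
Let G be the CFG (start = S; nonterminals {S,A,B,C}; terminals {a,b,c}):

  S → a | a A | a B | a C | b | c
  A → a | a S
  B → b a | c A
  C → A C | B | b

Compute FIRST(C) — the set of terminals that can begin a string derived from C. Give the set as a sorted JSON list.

Compute FIRST by fixpoint:
iter 1:
  A via A→a: +{a}
  B via B→b a: +{b}
  B via B→c A: +{c}
  C via C→A C: +{a}
  C via C→B: +{b,c}
  S via S→a: +{a}
  S via S→b: +{b}
  S via S→c: +{c}
  S: {a,b,c}  A: {a}  B: {b,c}  C: {a,b,c}
iter 2: done
  S: {a,b,c}  A: {a}  B: {b,c}  C: {a,b,c}

FIRST(C) = ["a", "b", "c"]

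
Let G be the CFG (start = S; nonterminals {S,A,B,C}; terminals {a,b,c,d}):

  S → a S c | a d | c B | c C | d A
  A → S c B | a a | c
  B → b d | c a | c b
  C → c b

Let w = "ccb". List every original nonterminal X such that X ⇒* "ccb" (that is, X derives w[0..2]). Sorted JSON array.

Convert to CNF:
  S -> T0 B | T0 C | T1 T3 | T1 X5 | T3 A
  A -> S X4 | T1 T1 | c
  B -> T0 T1 | T0 T2 | T2 T3
  C -> T0 T2
  T0 -> c
  T1 -> a
  T2 -> b
  T3 -> d
  X4 -> T0 B
  X5 -> S T0

CYK fill (cells [i..j] with 0 ≤ i ≤ j ≤ 2 only):
  cell(0,0) c: {A,T0}  orig:{A}
  cell(1,1) c: {A,T0}  orig:{A}
  cell(2,2) b: {T2}  orig:{}
  cell(0,1) cc: ∅
  cell(1,2) cb: {B,C}
  cell(0,2) ccb: {S,X4}  orig:{S}

Original NTs in T[0,2] deriving "ccb": ["S"]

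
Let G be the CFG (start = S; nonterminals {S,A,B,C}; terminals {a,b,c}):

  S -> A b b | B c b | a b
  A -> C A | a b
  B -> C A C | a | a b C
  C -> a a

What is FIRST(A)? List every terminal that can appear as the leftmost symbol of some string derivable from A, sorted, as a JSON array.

Compute FIRST by fixpoint:
iter 1:
  A via A→a b: +{a}
  B via B→a: +{a}
  C via C→a a: +{a}
  S via S→A b b: +{a}
  FIRST[S]={a}  FIRST[A]={a}  FIRST[B]={a}  FIRST[C]={a}
iter 2: (no change)
  FIRST[S]={a}  FIRST[A]={a}  FIRST[B]={a}  FIRST[C]={a}

FIRST(A) = ["a"]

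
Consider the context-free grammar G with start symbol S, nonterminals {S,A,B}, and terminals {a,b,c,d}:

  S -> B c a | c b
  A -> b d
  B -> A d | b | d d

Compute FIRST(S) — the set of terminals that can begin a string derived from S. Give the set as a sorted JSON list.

Compute FIRST by fixpoint:
pass 1:
  A via A→b d: +{b}
  B via B→A d: +{b}
  B via B→d d: +{d}
  S via S→B c a: +{b,d}
  S via S→c b: +{c}
  S: {b,c,d}  A: {b}  B: {b,d}
pass 2: — fixpoint
  S: {b,c,d}  A: {b}  B: {b,d}

FIRST(S) = ["b", "c", "d"]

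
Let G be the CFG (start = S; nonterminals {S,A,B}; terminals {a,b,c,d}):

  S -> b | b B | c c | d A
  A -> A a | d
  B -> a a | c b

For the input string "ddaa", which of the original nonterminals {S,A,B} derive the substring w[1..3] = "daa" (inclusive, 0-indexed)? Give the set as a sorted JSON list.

CNF form of G:
  S -> T1 T1 | T2 B | T3 A | b
  A -> A T0 | d
  B -> T0 T0 | T1 T2
  T0 -> a
  T1 -> c
  T2 -> b
  T3 -> d

Fill CYK table bottom-up (cells [i..j] with 1 ≤ i ≤ j ≤ 3 only):
  [1..1]={A,T3}  "d"  orig:{A}
  [2..2]={T0}  "a"  orig:{}
  [3..3]={T0}  "a"  orig:{}
  [1..2]={A}  "da"
  [2..3]={B}  "aa"
  [1..3]={A}  "daa"

Original NTs in T[1,3] deriving "daa": ["A"]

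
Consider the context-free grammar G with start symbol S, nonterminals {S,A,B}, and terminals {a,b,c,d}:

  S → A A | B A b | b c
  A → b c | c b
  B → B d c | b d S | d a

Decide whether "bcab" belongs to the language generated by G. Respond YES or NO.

Convert to CNF:
  S -> A A | B X6 | T0 T1
  A -> T0 T1 | T1 T0
  B -> B X4 | T0 X5 | T2 T3
  T0 -> b
  T1 -> c
  T2 -> d
  T3 -> a
  X4 -> T2 T1
  X5 -> T2 S
  X6 -> A T0

CYK fill:
  T[0,0] 'b' = {T0}  orig:{}
  T[1,1] 'c' = {T1}  orig:{}
  T[2,2] 'a' = {T3}  orig:{}
  T[3,3] 'b' = {T0}  orig:{}
  T[0,1] 'bc' = {A,S}
  T[1,2] 'ca' = ∅
  T[2,3] 'ab' = ∅
  T[0,2] 'bca' = ∅
  T[1,3] 'cab' = ∅
  T[0,3] 'bcab' = ∅

S ∉ T[0,3] ⇒ NO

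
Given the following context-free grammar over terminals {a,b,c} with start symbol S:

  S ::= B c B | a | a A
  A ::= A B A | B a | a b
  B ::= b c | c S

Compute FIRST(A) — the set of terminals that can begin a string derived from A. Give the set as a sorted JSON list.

FIRST iteration:
iter 1:
  A via A→a b: +{a}
  B via B→b c: +{b}
  B via B→c S: +{c}
  S via S→B c B: +{b,c}
  S via S→a: +{a}
  FIRST[S]={a,b,c}  FIRST[A]={a}  FIRST[B]={b,c}
iter 2:
  A via A→B a: +{b,c}
  FIRST[S]={a,b,c}  FIRST[A]={a,b,c}  FIRST[B]={b,c}
iter 3: (stable)
  FIRST[S]={a,b,c}  FIRST[A]={a,b,c}  FIRST[B]={b,c}

FIRST(A) = ["a", "b", "c"]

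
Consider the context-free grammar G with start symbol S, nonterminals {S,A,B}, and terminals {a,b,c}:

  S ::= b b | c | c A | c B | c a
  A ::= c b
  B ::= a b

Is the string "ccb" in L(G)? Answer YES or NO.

CNF form of G:
  S -> T0 A | T0 B | T0 T2 | T1 T1 | c
  A -> T0 T1
  B -> T2 T1
  T0 -> c
  T1 -> b
  T2 -> a

CYK table (by increasing span):
  T[0,0] 'c' = {S,T0}  orig:{S}
  T[1,1] 'c' = {S,T0}  orig:{S}
  T[2,2] 'b' = {T1}  orig:{}
  T[0,1] 'cc' = ∅
  T[1,2] 'cb' = {A}
  T[0,2] 'ccb' = {S}

S ∈ T[0,2] ⇒ YES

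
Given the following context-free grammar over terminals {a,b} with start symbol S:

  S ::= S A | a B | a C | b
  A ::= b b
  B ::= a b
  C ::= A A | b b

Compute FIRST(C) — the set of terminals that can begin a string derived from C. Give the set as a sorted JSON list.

Compute FIRST by fixpoint:
iter 1:
  A via A→b b: +{b}
  B via B→a b: +{a}
  C via C→A A: +{b}
  S via S→a B: +{a}
  S via S→b: +{b}
  FIRST(S)={a,b}  FIRST(A)={b}  FIRST(B)={a}  FIRST(C)={b}
iter 2: (stable)
  FIRST(S)={a,b}  FIRST(A)={b}  FIRST(B)={a}  FIRST(C)={b}

FIRST(C) = ["b"]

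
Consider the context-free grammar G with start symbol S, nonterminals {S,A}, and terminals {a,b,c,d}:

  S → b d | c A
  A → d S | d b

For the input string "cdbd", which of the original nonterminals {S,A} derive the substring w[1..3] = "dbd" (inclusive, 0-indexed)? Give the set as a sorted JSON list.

CNF form of G:
  S -> T1 T0 | T2 A
  A -> T0 S | T0 T1
  T0 -> d
  T1 -> b
  T2 -> c

Fill CYK table bottom-up, restricted to cells inside w[1..3]:
  cell(1,1) d: {T0}  orig:{}
  cell(2,2) b: {T1}  orig:{}
  cell(3,3) d: {T0}  orig:{}
  cell(1,2) db: {A}
  cell(2,3) bd: {S}
  cell(1,3) dbd: {A}

Original NTs in T[1,3] deriving "dbd": ["A"]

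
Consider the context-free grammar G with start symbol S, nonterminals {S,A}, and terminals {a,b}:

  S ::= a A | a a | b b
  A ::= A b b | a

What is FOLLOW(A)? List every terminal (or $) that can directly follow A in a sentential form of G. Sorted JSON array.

FIRST sets, iterate to fixpoint:
[1]
  A via A→a: +{a}
  S via S→a A: +{a}
  S via S→b b: +{b}
  FIRST(S)={a,b}  FIRST(A)={a}
[2] (no change)
  FIRST(S)={a,b}  FIRST(A)={a}

Compute FOLLOW by fixpoint:
FOLLOW(S) := {$}
pass 1:
  A→A b b: FOLLOW(A) ⊇ FIRST(b) = {b}; new: +{b}
  S→a A: FOLLOW(A) ⊇ FOLLOW(S) ⊇ {$}; new: +{$}
  FOLLOW[S]={$}  FOLLOW[A]={$,b}
pass 2: done
  FOLLOW[S]={$}  FOLLOW[A]={$,b}

FOLLOW(A) = ["$", "b"]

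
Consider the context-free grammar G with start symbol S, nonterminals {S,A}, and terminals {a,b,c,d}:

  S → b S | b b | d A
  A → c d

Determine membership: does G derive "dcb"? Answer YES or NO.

CNF form of G:
  S -> T1 A | T2 S | T2 T2
  A -> T0 T1
  T0 -> c
  T1 -> d
  T2 -> b

Fill CYK table bottom-up:
  cell(0,0) d: {T1}  orig:{}
  cell(1,1) c: {T0}  orig:{}
  cell(2,2) b: {T2}  orig:{}
  cell(0,1) dc: ∅
  cell(1,2) cb: ∅
  cell(0,2) dcb: ∅

S ∉ T[0,2] ⇒ NO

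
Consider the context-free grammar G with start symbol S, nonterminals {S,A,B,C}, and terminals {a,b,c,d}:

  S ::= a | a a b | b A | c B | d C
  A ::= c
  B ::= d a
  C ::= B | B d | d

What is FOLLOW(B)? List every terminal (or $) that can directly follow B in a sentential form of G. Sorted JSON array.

FIRST iteration:
pass 1:
  A via A→c: +{c}
  B via B→d a: +{d}
  C via C→B: +{d}
  S via S→a: +{a}
  S via S→b A: +{b}
  S via S→c B: +{c}
  S via S→d C: +{d}
  FIRST[S]={a,b,c,d}  FIRST[A]={c}  FIRST[B]={d}  FIRST[C]={d}
pass 2: — fixpoint
  FIRST[S]={a,b,c,d}  FIRST[A]={c}  FIRST[B]={d}  FIRST[C]={d}

Compute FOLLOW by fixpoint:
initialize: $ ∈ FOLLOW(S)
round 1:
  C→B d: FOLLOW(B) ⊇ FIRST(d) = {d}; new: +{d}
  S→b A: FOLLOW(A) ⊇ FOLLOW(S) ⊇ {$}; new: +{$}
  S→c B: FOLLOW(B) ⊇ FOLLOW(S) ⊇ {$}; new: +{$}
  S→d C: FOLLOW(C) ⊇ FOLLOW(S) ⊇ {$}; new: +{$}
  S: {$}  A: {$}  B: {$,d}  C: {$}
round 2: (stable)
  S: {$}  A: {$}  B: {$,d}  C: {$}

FOLLOW(B) = ["$", "d"]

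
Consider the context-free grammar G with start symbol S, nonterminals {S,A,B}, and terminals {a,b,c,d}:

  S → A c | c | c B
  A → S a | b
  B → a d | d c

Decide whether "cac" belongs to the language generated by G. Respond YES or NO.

CNF form of G:
  S -> A T2 | T2 B | c
  A -> S T0 | b
  B -> T0 T1 | T1 T2
  T0 -> a
  T1 -> d
  T2 -> c

CYK table (by increasing span):
  T[0,0] 'c' = {S,T2}  orig:{S}
  T[1,1] 'a' = {T0}  orig:{}
  T[2,2] 'c' = {S,T2}  orig:{S}
  T[0,1] 'ca' = {A}
  T[1,2] 'ac' = ∅
  T[0,2] 'cac' = {S}

S ∈ T[0,2] ⇒ YES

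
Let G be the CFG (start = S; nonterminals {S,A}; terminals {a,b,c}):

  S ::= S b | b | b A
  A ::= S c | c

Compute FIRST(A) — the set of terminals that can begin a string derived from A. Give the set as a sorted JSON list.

FIRST sets, iterate to fixpoint:
pass 1:
  A via A→c: +{c}
  S via S→b: +{b}
  FIRST[S]={b}  FIRST[A]={c}
pass 2:
  A via A→S c: +{b}
  FIRST[S]={b}  FIRST[A]={b,c}
pass 3: (stable)
  FIRST[S]={b}  FIRST[A]={b,c}

FIRST(A) = ["b", "c"]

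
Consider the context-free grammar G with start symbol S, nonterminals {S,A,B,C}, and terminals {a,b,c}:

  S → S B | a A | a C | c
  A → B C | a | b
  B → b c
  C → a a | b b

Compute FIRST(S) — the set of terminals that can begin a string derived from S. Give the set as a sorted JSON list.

FIRST sets, iterate to fixpoint:
pass 1:
  A via A→a: +{a}
  A via A→b: +{b}
  B via B→b c: +{b}
  C via C→a a: +{a}
  C via C→b b: +{b}
  S via S→a A: +{a}
  S via S→c: +{c}
  S: {a,c}  A: {a,b}  B: {b}  C: {a,b}
pass 2: (no change)
  S: {a,c}  A: {a,b}  B: {b}  C: {a,b}

FIRST(S) = ["a", "c"]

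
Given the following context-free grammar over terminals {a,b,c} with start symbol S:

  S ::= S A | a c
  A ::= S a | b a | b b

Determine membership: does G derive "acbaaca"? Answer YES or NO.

CNF form of G:
  S -> S A | T0 T2
  A -> S T0 | T1 T0 | T1 T1
  T0 -> a
  T1 -> b
  T2 -> c

CYK fill:
  [0..0]={T0}  "a"  orig:{}
  [1..1]={T2}  "c"  orig:{}
  [2..2]={T1}  "b"  orig:{}
  [3..3]={T0}  "a"  orig:{}
  [4..4]={T0}  "a"  orig:{}
  [5..5]={T2}  "c"  orig:{}
  [6..6]={T0}  "a"  orig:{}
  [0..1]={S}  "ac"
  [1..2]=∅  "cb"
  [2..3]={A}  "ba"
  [3..4]=∅  "aa"
  [4..5]={S}  "ac"
  [5..6]=∅  "ca"
  [0..2]=∅  "acb"
  [1..3]=∅  "cba"
  [2..4]=∅  "baa"
  [3..5]=∅  "aac"
  [4..6]={A}  "aca"
  [0..3]={S}  "acba"
  [1..4]=∅  "cbaa"
  [2..5]=∅  "baac"
  [3..6]=∅  "aaca"
  [0..4]={A}  "acbaa"
  [1..5]=∅  "cbaac"
  [2..6]=∅  "baaca"
  [0..5]=∅  "acbaac"
  [1..6]=∅  "cbaaca"
  [0..6]={S}  "acbaaca"

S ∈ T[0,6] ⇒ YES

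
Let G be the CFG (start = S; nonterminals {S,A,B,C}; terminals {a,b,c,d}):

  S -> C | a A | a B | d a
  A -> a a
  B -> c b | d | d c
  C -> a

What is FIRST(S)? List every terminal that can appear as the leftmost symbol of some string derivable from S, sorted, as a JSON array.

FIRST iteration:
iter 1:
  A via A→a a: +{a}
  B via B→c b: +{c}
  B via B→d: +{d}
  C via C→a: +{a}
  S via S→C: +{a}
  S via S→d a: +{d}
  FIRST(S)={a,d}  FIRST(A)={a}  FIRST(B)={c,d}  FIRST(C)={a}
iter 2: (stable)
  FIRST(S)={a,d}  FIRST(A)={a}  FIRST(B)={c,d}  FIRST(C)={a}

FIRST(S) = ["a", "d"]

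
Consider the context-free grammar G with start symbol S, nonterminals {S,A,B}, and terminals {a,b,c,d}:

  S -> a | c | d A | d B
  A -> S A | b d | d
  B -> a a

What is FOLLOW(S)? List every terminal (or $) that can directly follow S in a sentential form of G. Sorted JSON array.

FIRST sets, iterate to fixpoint:
iter 1:
  A via A→b d: +{b}
  A via A→d: +{d}
  B via B→a a: +{a}
  S via S→a: +{a}
  S via S→c: +{c}
  S via S→d A: +{d}
  FIRST(S)={a,c,d}  FIRST(A)={b,d}  FIRST(B)={a}
iter 2:
  A via A→S A: +{a,c}
  FIRST(S)={a,c,d}  FIRST(A)={a,b,c,d}  FIRST(B)={a}
iter 3: — fixpoint
  FIRST(S)={a,c,d}  FIRST(A)={a,b,c,d}  FIRST(B)={a}

FOLLOW sets:
initialize: $ ∈ FOLLOW(S)
iter 1:
  A→S A: FOLLOW(S) ⊇ FIRST(A) = {a,b,c,d}; new: +{a,b,c,d}
  S→d A: FOLLOW(A) ⊇ FOLLOW(S) ⊇ {$,a,b,c,d}; new: +{$,a,b,c,d}
  S→d B: FOLLOW(B) ⊇ FOLLOW(S) ⊇ {$,a,b,c,d}; new: +{$,a,b,c,d}
  FOLLOW(S)={$,a,b,c,d}  FOLLOW(A)={$,a,b,c,d}  FOLLOW(B)={$,a,b,c,d}
iter 2: — fixpoint
  FOLLOW(S)={$,a,b,c,d}  FOLLOW(A)={$,a,b,c,d}  FOLLOW(B)={$,a,b,c,d}

FOLLOW(S) = ["$", "a", "b", "c", "d"]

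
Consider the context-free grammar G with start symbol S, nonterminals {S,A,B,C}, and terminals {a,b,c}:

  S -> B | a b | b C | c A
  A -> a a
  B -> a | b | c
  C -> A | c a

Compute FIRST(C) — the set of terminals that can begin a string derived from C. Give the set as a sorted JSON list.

Compute FIRST by fixpoint:
round 1:
  A via A→a a: +{a}
  B via B→a: +{a}
  B via B→b: +{b}
  B via B→c: +{c}
  C via C→A: +{a}
  C via C→c a: +{c}
  S via S→B: +{a,b,c}
  FIRST[S]={a,b,c}  FIRST[A]={a}  FIRST[B]={a,b,c}  FIRST[C]={a,c}
round 2: (no change)
  FIRST[S]={a,b,c}  FIRST[A]={a}  FIRST[B]={a,b,c}  FIRST[C]={a,c}

FIRST(C) = ["a", "c"]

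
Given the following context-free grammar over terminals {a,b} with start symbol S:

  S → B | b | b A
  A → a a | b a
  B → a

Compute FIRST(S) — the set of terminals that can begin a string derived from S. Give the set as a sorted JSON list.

FIRST sets, iterate to fixpoint:
iter 1:
  A via A→a a: +{a}
  A via A→b a: +{b}
  B via B→a: +{a}
  S via S→B: +{a}
  S via S→b: +{b}
  FIRST(S)={a,b}  FIRST(A)={a,b}  FIRST(B)={a}
iter 2: (stable)
  FIRST(S)={a,b}  FIRST(A)={a,b}  FIRST(B)={a}

FIRST(S) = ["a", "b"]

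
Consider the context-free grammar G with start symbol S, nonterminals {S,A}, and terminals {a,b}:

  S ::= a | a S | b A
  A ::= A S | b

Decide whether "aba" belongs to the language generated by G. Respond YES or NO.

Convert to CNF:
  S -> T0 S | T1 A | a
  A -> A S | b
  T0 -> a
  T1 -> b

CYK fill:
  cell(0,0) a: {S,T0}  orig:{S}
  cell(1,1) b: {A,T1}  orig:{A}
  cell(2,2) a: {S,T0}  orig:{S}
  cell(0,1) ab: ∅
  cell(1,2) ba: {A}
  cell(0,2) aba: ∅

S ∉ T[0,2] ⇒ NO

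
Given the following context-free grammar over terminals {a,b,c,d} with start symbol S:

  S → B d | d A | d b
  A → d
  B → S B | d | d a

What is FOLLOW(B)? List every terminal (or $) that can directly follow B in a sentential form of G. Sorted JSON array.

FIRST iteration:
round 1:
  A via A→d: +{d}
  B via B→d: +{d}
  S via S→B d: +{d}
  FIRST(S)={d}  FIRST(A)={d}  FIRST(B)={d}
round 2: — fixpoint
  FIRST(S)={d}  FIRST(A)={d}  FIRST(B)={d}

FOLLOW iteration:
initialize: $ ∈ FOLLOW(S)
pass 1:
  B→S B: FOLLOW(S) ⊇ FIRST(B) = {d}; new: +{d}
  S→B d: FOLLOW(B) ⊇ FIRST(d) = {d}; new: +{d}
  S→d A: FOLLOW(A) ⊇ FOLLOW(S) ⊇ {$,d}; new: +{$,d}
  FOLLOW(S)={$,d}  FOLLOW(A)={$,d}  FOLLOW(B)={d}
pass 2: (stable)
  FOLLOW(S)={$,d}  FOLLOW(A)={$,d}  FOLLOW(B)={d}

FOLLOW(B) = ["d"]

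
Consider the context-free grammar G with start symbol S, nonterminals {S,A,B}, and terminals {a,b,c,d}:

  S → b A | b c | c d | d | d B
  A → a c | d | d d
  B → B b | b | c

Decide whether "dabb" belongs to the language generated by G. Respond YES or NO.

Convert to CNF:
  S -> T1 T2 | T2 B | T3 A | T3 T1 | d
  A -> T0 T1 | T2 T2 | d
  B -> B T3 | b | c
  T0 -> a
  T1 -> c
  T2 -> d
  T3 -> b

CYK fill:
  [0..0]={A,S,T2}  "d"  orig:{A,S}
  [1..1]={T0}  "a"  orig:{}
  [2..2]={B,T3}  "b"  orig:{B}
  [3..3]={B,T3}  "b"  orig:{B}
  [0..1]=∅  "da"
  [1..2]=∅  "ab"
  [2..3]={B}  "bb"
  [0..2]=∅  "dab"
  [1..3]=∅  "abb"
  [0..3]=∅  "dabb"

S ∉ T[0,3] ⇒ NO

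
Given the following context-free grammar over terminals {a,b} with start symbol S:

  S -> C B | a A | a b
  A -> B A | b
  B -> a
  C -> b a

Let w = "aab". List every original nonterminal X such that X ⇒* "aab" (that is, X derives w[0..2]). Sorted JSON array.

CNF form of G:
  S -> C B | T1 A | T1 T0
  A -> B A | b
  B -> a
  C -> T0 T1
  T0 -> b
  T1 -> a

CYK table (by increasing span), restricted to cells inside w[0..2]:
  [0..0]={B,T1}  "a"  orig:{B}
  [1..1]={B,T1}  "a"  orig:{B}
  [2..2]={A,T0}  "b"  orig:{A}
  [0..1]=∅  "aa"
  [1..2]={A,S}  "ab"
  [0..2]={A,S}  "aab"

Original NTs in T[0,2] deriving "aab": ["A", "S"]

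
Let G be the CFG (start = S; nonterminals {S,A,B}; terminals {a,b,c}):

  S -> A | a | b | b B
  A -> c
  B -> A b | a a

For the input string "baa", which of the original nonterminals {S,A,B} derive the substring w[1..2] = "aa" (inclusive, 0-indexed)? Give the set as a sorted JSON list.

CNF form of G:
  S -> T0 B | a | b | c
  A -> c
  B -> A T0 | T1 T1
  T0 -> b
  T1 -> a

CYK fill (cells [i..j] with 1 ≤ i ≤ j ≤ 2 only):
  cell(1,1) a: {S,T1}  orig:{S}
  cell(2,2) a: {S,T1}  orig:{S}
  cell(1,2) aa: {B}

Original NTs in T[1,2] deriving "aa": ["B"]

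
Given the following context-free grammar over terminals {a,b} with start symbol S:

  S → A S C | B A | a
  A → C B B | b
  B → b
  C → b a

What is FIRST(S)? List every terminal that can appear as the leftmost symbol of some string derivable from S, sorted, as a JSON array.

FIRST iteration:
pass 1:
  A via A→b: +{b}
  B via B→b: +{b}
  C via C→b a: +{b}
  S via S→A S C: +{b}
  S via S→a: +{a}
  FIRST(S)={a,b}  FIRST(A)={b}  FIRST(B)={b}  FIRST(C)={b}
pass 2: (no change)
  FIRST(S)={a,b}  FIRST(A)={b}  FIRST(B)={b}  FIRST(C)={b}

FIRST(S) = ["a", "b"]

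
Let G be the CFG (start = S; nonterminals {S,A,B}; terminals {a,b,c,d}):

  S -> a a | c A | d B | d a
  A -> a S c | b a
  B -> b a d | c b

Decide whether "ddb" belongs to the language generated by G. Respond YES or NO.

CNF form of G:
  S -> T0 T0 | T1 A | T3 B | T3 T0
  A -> T0 X4 | T2 T0
  B -> T1 T2 | T2 X5
  T0 -> a
  T1 -> c
  T2 -> b
  T3 -> d
  X4 -> S T1
  X5 -> T0 T3

Fill CYK table bottom-up:
  T[0,0] 'd' = {T3}  orig:{}
  T[1,1] 'd' = {T3}  orig:{}
  T[2,2] 'b' = {T2}  orig:{}
  T[0,1] 'dd' = ∅
  T[1,2] 'db' = ∅
  T[0,2] 'ddb' = ∅

S ∉ T[0,2] ⇒ NO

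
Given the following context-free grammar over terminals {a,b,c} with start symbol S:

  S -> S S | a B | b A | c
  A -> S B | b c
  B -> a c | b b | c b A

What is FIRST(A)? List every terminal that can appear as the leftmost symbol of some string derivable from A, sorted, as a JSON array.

Compute FIRST by fixpoint:
[1]
  A via A→b c: +{b}
  B via B→a c: +{a}
  B via B→b b: +{b}
  B via B→c b A: +{c}
  S via S→a B: +{a}
  S via S→b A: +{b}
  S via S→c: +{c}
  S: {a,b,c}  A: {b}  B: {a,b,c}
[2]
  A via A→S B: +{a,c}
  S: {a,b,c}  A: {a,b,c}  B: {a,b,c}
[3] (stable)
  S: {a,b,c}  A: {a,b,c}  B: {a,b,c}

FIRST(A) = ["a", "b", "c"]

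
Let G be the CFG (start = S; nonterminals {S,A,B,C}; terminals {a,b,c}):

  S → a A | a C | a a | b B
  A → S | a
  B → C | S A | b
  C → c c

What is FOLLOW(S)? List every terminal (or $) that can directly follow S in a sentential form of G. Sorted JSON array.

FIRST sets, iterate to fixpoint:
iter 1:
  A via A→a: +{a}
  B via B→b: +{b}
  C via C→c c: +{c}
  S via S→a A: +{a}
  S via S→b B: +{b}
  FIRST[S]={a,b}  FIRST[A]={a}  FIRST[B]={b}  FIRST[C]={c}
iter 2:
  A via A→S: +{b}
  B via B→C: +{c}
  B via B→S A: +{a}
  FIRST[S]={a,b}  FIRST[A]={a,b}  FIRST[B]={a,b,c}  FIRST[C]={c}
iter 3: (no change)
  FIRST[S]={a,b}  FIRST[A]={a,b}  FIRST[B]={a,b,c}  FIRST[C]={c}

FOLLOW iteration:
seed FOLLOW(S) with $
[1]
  B→S A: FOLLOW(S) ⊇ FIRST(A) = {a,b}; new: +{a,b}
  S→a A: FOLLOW(A) ⊇ FOLLOW(S) ⊇ {$,a,b}; new: +{$,a,b}
  S→a C: FOLLOW(C) ⊇ FOLLOW(S) ⊇ {$,a,b}; new: +{$,a,b}
  S→b B: FOLLOW(B) ⊇ FOLLOW(S) ⊇ {$,a,b}; new: +{$,a,b}
  S: {$,a,b}  A: {$,a,b}  B: {$,a,b}  C: {$,a,b}
[2] (stable)
  S: {$,a,b}  A: {$,a,b}  B: {$,a,b}  C: {$,a,b}

FOLLOW(S) = ["$", "a", "b"]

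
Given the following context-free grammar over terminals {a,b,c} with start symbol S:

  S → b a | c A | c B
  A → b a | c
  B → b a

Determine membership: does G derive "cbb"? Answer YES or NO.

CNF form of G:
  S -> T0 T1 | T2 A | T2 B
  A -> T0 T1 | c
  B -> T0 T1
  T0 -> b
  T1 -> a
  T2 -> c

Fill CYK table bottom-up:
  T[0,0] 'c' = {A,T2}  orig:{A}
  T[1,1] 'b' = {T0}  orig:{}
  T[2,2] 'b' = {T0}  orig:{}
  T[0,1] 'cb' = ∅
  T[1,2] 'bb' = ∅
  T[0,2] 'cbb' = ∅

S ∉ T[0,2] ⇒ NO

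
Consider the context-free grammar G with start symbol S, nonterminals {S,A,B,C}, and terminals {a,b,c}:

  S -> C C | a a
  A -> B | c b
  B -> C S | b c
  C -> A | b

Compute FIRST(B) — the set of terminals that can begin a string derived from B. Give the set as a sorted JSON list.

FIRST sets, iterate to fixpoint:
[1]
  A via A→c b: +{c}
  B via B→b c: +{b}
  C via C→A: +{c}
  C via C→b: +{b}
  S via S→C C: +{b,c}
  S via S→a a: +{a}
  FIRST[S]={a,b,c}  FIRST[A]={c}  FIRST[B]={b}  FIRST[C]={b,c}
[2]
  A via A→B: +{b}
  B via B→C S: +{c}
  FIRST[S]={a,b,c}  FIRST[A]={b,c}  FIRST[B]={b,c}  FIRST[C]={b,c}
[3] done
  FIRST[S]={a,b,c}  FIRST[A]={b,c}  FIRST[B]={b,c}  FIRST[C]={b,c}

FIRST(B) = ["b", "c"]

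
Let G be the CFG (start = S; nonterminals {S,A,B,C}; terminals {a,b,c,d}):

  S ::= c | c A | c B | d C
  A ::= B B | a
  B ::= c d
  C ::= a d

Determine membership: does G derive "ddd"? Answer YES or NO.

Convert to CNF:
  S -> T0 A | T0 B | T1 C | c
  A -> B B | a
  B -> T0 T1
  C -> T2 T1
  T0 -> c
  T1 -> d
  T2 -> a

CYK table (by increasing span):
  [0..0]={T1}  "d"  orig:{}
  [1..1]={T1}  "d"  orig:{}
  [2..2]={T1}  "d"  orig:{}
  [0..1]=∅  "dd"
  [1..2]=∅  "dd"
  [0..2]=∅  "ddd"

S ∉ T[0,2] ⇒ NO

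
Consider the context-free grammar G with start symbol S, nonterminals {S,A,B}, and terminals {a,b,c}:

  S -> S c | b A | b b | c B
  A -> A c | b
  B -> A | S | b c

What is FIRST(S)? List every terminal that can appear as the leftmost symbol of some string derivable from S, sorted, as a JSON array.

FIRST iteration:
[1]
  A via A→b: +{b}
  B via B→A: +{b}
  S via S→b A: +{b}
  S via S→c B: +{c}
  FIRST[S]={b,c}  FIRST[A]={b}  FIRST[B]={b}
[2]
  B via B→S: +{c}
  FIRST[S]={b,c}  FIRST[A]={b}  FIRST[B]={b,c}
[3] done
  FIRST[S]={b,c}  FIRST[A]={b}  FIRST[B]={b,c}

FIRST(S) = ["b", "c"]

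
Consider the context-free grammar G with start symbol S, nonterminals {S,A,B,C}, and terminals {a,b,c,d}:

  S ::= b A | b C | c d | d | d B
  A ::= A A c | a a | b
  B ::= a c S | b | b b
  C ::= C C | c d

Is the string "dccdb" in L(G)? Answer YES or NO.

Convert to CNF:
  S -> T0 T3 | T2 A | T2 C | T3 B | d
  A -> A X4 | T1 T1 | b
  B -> T1 X5 | T2 T2 | b
  C -> C C | T0 T3
  T0 -> c
  T1 -> a
  T2 -> b
  T3 -> d
  X4 -> A T0
  X5 -> T0 S

Fill CYK table bottom-up:
  [0..0]={S,T3}  "d"  orig:{S}
  [1..1]={T0}  "c"  orig:{}
  [2..2]={T0}  "c"  orig:{}
  [3..3]={S,T3}  "d"  orig:{S}
  [4..4]={A,B,T2}  "b"  orig:{A,B}
  [0..1]=∅  "dc"
  [1..2]=∅  "cc"
  [2..3]={C,S,X5}  "cd"  orig:{C,S}
  [3..4]={S}  "db"
  [0..2]=∅  "dcc"
  [1..3]={X5}  "ccd"  orig:{}
  [2..4]={X5}  "cdb"  orig:{}
  [0..3]=∅  "dccd"
  [1..4]=∅  "ccdb"
  [0..4]=∅  "dccdb"

S ∉ T[0,4] ⇒ NO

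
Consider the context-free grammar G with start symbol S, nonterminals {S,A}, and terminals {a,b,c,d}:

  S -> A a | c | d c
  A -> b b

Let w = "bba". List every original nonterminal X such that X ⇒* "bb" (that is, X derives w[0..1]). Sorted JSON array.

CNF form of G:
  S -> A T1 | T2 T3 | c
  A -> T0 T0
  T0 -> b
  T1 -> a
  T2 -> d
  T3 -> c

Fill CYK table bottom-up — only the sub-triangle for w[0..1]:
  cell(0,0) b: {T0}  orig:{}
  cell(1,1) b: {T0}  orig:{}
  cell(0,1) bb: {A}

Original NTs in T[0,1] deriving "bb": ["A"]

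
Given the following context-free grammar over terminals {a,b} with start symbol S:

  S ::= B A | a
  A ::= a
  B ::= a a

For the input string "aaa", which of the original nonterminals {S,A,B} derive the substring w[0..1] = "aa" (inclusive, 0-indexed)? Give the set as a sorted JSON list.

Convert to CNF:
  S -> B A | a
  A -> a
  B -> T0 T0
  T0 -> a

CYK table (by increasing span) (cells [i..j] with 0 ≤ i ≤ j ≤ 1 only):
  [0..0]={A,S,T0}  "a"  orig:{A,S}
  [1..1]={A,S,T0}  "a"  orig:{A,S}
  [0..1]={B}  "aa"

Original NTs in T[0,1] deriving "aa": ["B"]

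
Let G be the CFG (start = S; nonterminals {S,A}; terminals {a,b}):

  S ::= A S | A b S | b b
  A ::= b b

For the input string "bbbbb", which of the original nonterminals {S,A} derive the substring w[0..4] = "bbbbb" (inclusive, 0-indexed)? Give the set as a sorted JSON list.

Convert to CNF:
  S -> A S | A X1 | T0 T0
  A -> T0 T0
  T0 -> b
  X1 -> T0 S

CYK fill — only the sub-triangle for w[0..4]:
  T[0,0] 'b' = {T0}  orig:{}
  T[1,1] 'b' = {T0}  orig:{}
  T[2,2] 'b' = {T0}  orig:{}
  T[3,3] 'b' = {T0}  orig:{}
  T[4,4] 'b' = {T0}  orig:{}
  T[0,1] 'bb' = {A,S}
  T[1,2] 'bb' = {A,S}
  T[2,3] 'bb' = {A,S}
  T[3,4] 'bb' = {A,S}
  T[0,2] 'bbb' = {X1}  orig:{}
  T[1,3] 'bbb' = {X1}  orig:{}
  T[2,4] 'bbb' = {X1}  orig:{}
  T[0,3] 'bbbb' = {S}
  T[1,4] 'bbbb' = {S}
  T[0,4] 'bbbbb' = {S,X1}  orig:{S}

Original NTs in T[0,4] deriving "bbbbb": ["S"]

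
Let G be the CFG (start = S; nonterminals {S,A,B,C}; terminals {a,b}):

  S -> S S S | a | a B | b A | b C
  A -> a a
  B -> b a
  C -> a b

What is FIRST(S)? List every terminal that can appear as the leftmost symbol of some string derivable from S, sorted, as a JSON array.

FIRST sets, iterate to fixpoint:
iter 1:
  A via A→a a: +{a}
  B via B→b a: +{b}
  C via C→a b: +{a}
  S via S→a: +{a}
  S via S→b A: +{b}
  S: {a,b}  A: {a}  B: {b}  C: {a}
iter 2: — fixpoint
  S: {a,b}  A: {a}  B: {b}  C: {a}

FIRST(S) = ["a", "b"]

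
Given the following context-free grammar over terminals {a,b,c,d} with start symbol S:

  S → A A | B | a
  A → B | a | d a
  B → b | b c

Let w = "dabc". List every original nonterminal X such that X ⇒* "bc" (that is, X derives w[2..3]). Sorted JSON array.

Convert to CNF:
  S -> A A | T0 T1 | a | b
  A -> T0 T1 | T2 T3 | a | b
  B -> T0 T1 | b
  T0 -> b
  T1 -> c
  T2 -> d
  T3 -> a

CYK fill — only the sub-triangle for w[2..3]:
  cell(2,2) b: {A,B,S,T0}  orig:{A,B,S}
  cell(3,3) c: {T1}  orig:{}
  cell(2,3) bc: {A,B,S}

Original NTs in T[2,3] deriving "bc": ["A", "B", "S"]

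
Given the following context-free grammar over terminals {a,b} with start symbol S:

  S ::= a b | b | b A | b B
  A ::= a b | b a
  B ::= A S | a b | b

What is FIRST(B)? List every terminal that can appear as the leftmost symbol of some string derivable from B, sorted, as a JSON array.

Compute FIRST by fixpoint:
iter 1:
  A via A→a b: +{a}
  A via A→b a: +{b}
  B via B→A S: +{a,b}
  S via S→a b: +{a}
  S via S→b: +{b}
  FIRST(S)={a,b}  FIRST(A)={a,b}  FIRST(B)={a,b}
iter 2: done
  FIRST(S)={a,b}  FIRST(A)={a,b}  FIRST(B)={a,b}

FIRST(B) = ["a", "b"]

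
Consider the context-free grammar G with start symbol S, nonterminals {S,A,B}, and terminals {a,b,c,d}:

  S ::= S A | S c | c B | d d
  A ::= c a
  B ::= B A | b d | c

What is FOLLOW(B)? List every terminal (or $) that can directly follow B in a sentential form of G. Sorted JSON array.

FIRST sets, iterate to fixpoint:
[1]
  A via A→c a: +{c}
  B via B→b d: +{b}
  B via B→c: +{c}
  S via S→c B: +{c}
  S via S→d d: +{d}
  FIRST[S]={c,d}  FIRST[A]={c}  FIRST[B]={b,c}
[2] (no change)
  FIRST[S]={c,d}  FIRST[A]={c}  FIRST[B]={b,c}

FOLLOW sets:
FOLLOW(S) := {$}
pass 1:
  B→B A: FOLLOW(B) ⊇ FIRST(A) = {c}; new: +{c}
  B→B A: FOLLOW(A) ⊇ FOLLOW(B) ⊇ {c}; new: +{c}
  S→S A: FOLLOW(S) ⊇ FIRST(A) = {c}; new: +{c}
  S→S A: FOLLOW(A) ⊇ FOLLOW(S) ⊇ {$,c}; new: +{$}
  S→c B: FOLLOW(B) ⊇ FOLLOW(S) ⊇ {$,c}; new: +{$}
  FOLLOW(S)={$,c}  FOLLOW(A)={$,c}  FOLLOW(B)={$,c}
pass 2: (no change)
  FOLLOW(S)={$,c}  FOLLOW(A)={$,c}  FOLLOW(B)={$,c}

FOLLOW(B) = ["$", "c"]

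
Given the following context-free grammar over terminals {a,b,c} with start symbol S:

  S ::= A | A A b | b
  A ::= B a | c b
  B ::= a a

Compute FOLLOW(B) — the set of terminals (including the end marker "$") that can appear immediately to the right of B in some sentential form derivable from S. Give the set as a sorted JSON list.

FIRST sets, iterate to fixpoint:
pass 1:
  A via A→c b: +{c}
  B via B→a a: +{a}
  S via S→A: +{c}
  S via S→b: +{b}
  S: {b,c}  A: {c}  B: {a}
pass 2:
  A via A→B a: +{a}
  S via S→A: +{a}
  S: {a,b,c}  A: {a,c}  B: {a}
pass 3: (no change)
  S: {a,b,c}  A: {a,c}  B: {a}

FOLLOW iteration:
seed FOLLOW(S) with $
pass 1:
  A→B a: FOLLOW(B) ⊇ FIRST(a) = {a}; new: +{a}
  S→A: FOLLOW(A) ⊇ FOLLOW(S) ⊇ {$}; new: +{$}
  S→A A b: FOLLOW(A) ⊇ FIRST(A) = {a,c}; new: +{a,c}
  S→A A b: FOLLOW(A) ⊇ FIRST(b) = {b}; new: +{b}
  FOLLOW[S]={$}  FOLLOW[A]={$,a,b,c}  FOLLOW[B]={a}
pass 2: done
  FOLLOW[S]={$}  FOLLOW[A]={$,a,b,c}  FOLLOW[B]={a}

FOLLOW(B) = ["a"]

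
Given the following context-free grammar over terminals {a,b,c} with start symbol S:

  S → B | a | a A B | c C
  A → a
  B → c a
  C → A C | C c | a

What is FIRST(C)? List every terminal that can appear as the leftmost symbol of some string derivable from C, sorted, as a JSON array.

Compute FIRST by fixpoint:
iter 1:
  A via A→a: +{a}
  B via B→c a: +{c}
  C via C→A C: +{a}
  S via S→B: +{c}
  S via S→a: +{a}
  FIRST[S]={a,c}  FIRST[A]={a}  FIRST[B]={c}  FIRST[C]={a}
iter 2: — fixpoint
  FIRST[S]={a,c}  FIRST[A]={a}  FIRST[B]={c}  FIRST[C]={a}

FIRST(C) = ["a"]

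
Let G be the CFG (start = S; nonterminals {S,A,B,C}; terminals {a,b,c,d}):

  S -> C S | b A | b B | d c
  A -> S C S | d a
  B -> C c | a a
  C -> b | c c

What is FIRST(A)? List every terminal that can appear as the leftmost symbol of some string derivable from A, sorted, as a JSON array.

Compute FIRST by fixpoint:
round 1:
  A via A→d a: +{d}
  B via B→a a: +{a}
  C via C→b: +{b}
  C via C→c c: +{c}
  S via S→C S: +{b,c}
  S via S→d c: +{d}
  FIRST[S]={b,c,d}  FIRST[A]={d}  FIRST[B]={a}  FIRST[C]={b,c}
round 2:
  A via A→S C S: +{b,c}
  B via B→C c: +{b,c}
  FIRST[S]={b,c,d}  FIRST[A]={b,c,d}  FIRST[B]={a,b,c}  FIRST[C]={b,c}
round 3: (stable)
  FIRST[S]={b,c,d}  FIRST[A]={b,c,d}  FIRST[B]={a,b,c}  FIRST[C]={b,c}

FIRST(A) = ["b", "c", "d"]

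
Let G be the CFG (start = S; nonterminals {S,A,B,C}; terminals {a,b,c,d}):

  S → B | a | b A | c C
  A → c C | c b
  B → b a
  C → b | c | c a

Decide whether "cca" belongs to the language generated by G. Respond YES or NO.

CNF form of G:
  S -> T0 C | T1 A | T1 T2 | a
  A -> T0 C | T0 T1
  B -> T1 T2
  C -> T0 T2 | b | c
  T0 -> c
  T1 -> b
  T2 -> a

CYK table (by increasing span):
  T[0,0] 'c' = {C,T0}  orig:{C}
  T[1,1] 'c' = {C,T0}  orig:{C}
  T[2,2] 'a' = {S,T2}  orig:{S}
  T[0,1] 'cc' = {A,S}
  T[1,2] 'ca' = {C}
  T[0,2] 'cca' = {A,S}

S ∈ T[0,2] ⇒ YES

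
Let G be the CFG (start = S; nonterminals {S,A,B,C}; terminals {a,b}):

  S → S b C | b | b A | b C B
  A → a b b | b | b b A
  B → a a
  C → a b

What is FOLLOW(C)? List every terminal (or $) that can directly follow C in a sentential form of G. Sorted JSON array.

FIRST iteration:
[1]
  A via A→a b b: +{a}
  A via A→b: +{b}
  B via B→a a: +{a}
  C via C→a b: +{a}
  S via S→b: +{b}
  FIRST(S)={b}  FIRST(A)={a,b}  FIRST(B)={a}  FIRST(C)={a}
[2] (stable)
  FIRST(S)={b}  FIRST(A)={a,b}  FIRST(B)={a}  FIRST(C)={a}

Compute FOLLOW by fixpoint:
FOLLOW(S) := {$}
iter 1:
  S→S b C: FOLLOW(S) ⊇ FIRST(b) = {b}; new: +{b}
  S→S b C: FOLLOW(C) ⊇ FOLLOW(S) ⊇ {$,b}; new: +{$,b}
  S→b A: FOLLOW(A) ⊇ FOLLOW(S) ⊇ {$,b}; new: +{$,b}
  S→b C B: FOLLOW(C) ⊇ FIRST(B) = {a}; new: +{a}
  S→b C B: FOLLOW(B) ⊇ FOLLOW(S) ⊇ {$,b}; new: +{$,b}
  S: {$,b}  A: {$,b}  B: {$,b}  C: {$,a,b}
iter 2: done
  S: {$,b}  A: {$,b}  B: {$,b}  C: {$,a,b}

FOLLOW(C) = ["$", "a", "b"]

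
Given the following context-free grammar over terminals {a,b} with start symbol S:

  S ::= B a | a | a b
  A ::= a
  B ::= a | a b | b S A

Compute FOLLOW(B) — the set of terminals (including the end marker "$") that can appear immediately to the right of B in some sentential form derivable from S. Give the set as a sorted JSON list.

FIRST sets, iterate to fixpoint:
round 1:
  A via A→a: +{a}
  B via B→a: +{a}
  B via B→b S A: +{b}
  S via S→B a: +{a,b}
  FIRST(S)={a,b}  FIRST(A)={a}  FIRST(B)={a,b}
round 2: (stable)
  FIRST(S)={a,b}  FIRST(A)={a}  FIRST(B)={a,b}

FOLLOW sets:
initialize: $ ∈ FOLLOW(S)
round 1:
  B→b S A: FOLLOW(S) ⊇ FIRST(A) = {a}; new: +{a}
  S→B a: FOLLOW(B) ⊇ FIRST(a) = {a}; new: +{a}
  FOLLOW(S)={$,a}  FOLLOW(A)={}  FOLLOW(B)={a}
round 2:
  B→b S A: FOLLOW(A) ⊇ FOLLOW(B) ⊇ {a}; new: +{a}
  FOLLOW(S)={$,a}  FOLLOW(A)={a}  FOLLOW(B)={a}
round 3: (stable)
  FOLLOW(S)={$,a}  FOLLOW(A)={a}  FOLLOW(B)={a}

FOLLOW(B) = ["a"]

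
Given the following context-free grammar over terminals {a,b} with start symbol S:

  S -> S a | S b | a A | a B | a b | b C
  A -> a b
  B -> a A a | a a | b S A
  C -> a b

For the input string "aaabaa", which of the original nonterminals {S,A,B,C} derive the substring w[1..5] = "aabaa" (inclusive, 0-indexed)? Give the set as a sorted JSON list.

Convert to CNF:
  S -> S T0 | S T1 | T0 A | T0 B | T0 T1 | T1 C
  A -> T0 T1
  B -> T0 T0 | T0 X2 | T1 X3
  C -> T0 T1
  T0 -> a
  T1 -> b
  X2 -> A T0
  X3 -> S A

CYK fill, restricted to cells inside w[1..5]:
  [1..1]={T0}  "a"  orig:{}
  [2..2]={T0}  "a"  orig:{}
  [3..3]={T1}  "b"  orig:{}
  [4..4]={T0}  "a"  orig:{}
  [5..5]={T0}  "a"  orig:{}
  [1..2]={B}  "aa"
  [2..3]={A,C,S}  "ab"
  [3..4]=∅  "ba"
  [4..5]={B}  "aa"
  [1..3]={S}  "aab"
  [2..4]={S,X2}  "aba"  orig:{S}
  [3..5]=∅  "baa"
  [1..4]={B,S}  "aaba"
  [2..5]={S}  "abaa"
  [1..5]={S}  "aabaa"

Original NTs in T[1,5] deriving "aabaa": ["S"]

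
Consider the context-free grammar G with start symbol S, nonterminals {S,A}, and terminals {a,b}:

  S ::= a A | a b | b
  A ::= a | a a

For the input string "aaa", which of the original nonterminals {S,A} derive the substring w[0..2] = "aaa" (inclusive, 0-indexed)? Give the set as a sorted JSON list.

CNF form of G:
  S -> T0 A | T0 T1 | b
  A -> T0 T0 | a
  T0 -> a
  T1 -> b

CYK fill (cells [i..j] with 0 ≤ i ≤ j ≤ 2 only):
  [0..0]={A,T0}  "a"  orig:{A}
  [1..1]={A,T0}  "a"  orig:{A}
  [2..2]={A,T0}  "a"  orig:{A}
  [0..1]={A,S}  "aa"
  [1..2]={A,S}  "aa"
  [0..2]={S}  "aaa"

Original NTs in T[0,2] deriving "aaa": ["S"]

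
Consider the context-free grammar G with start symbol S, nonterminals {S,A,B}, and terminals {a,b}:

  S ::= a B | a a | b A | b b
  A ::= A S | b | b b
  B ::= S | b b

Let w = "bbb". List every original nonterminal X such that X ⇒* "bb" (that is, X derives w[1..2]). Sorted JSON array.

Convert to CNF:
  S -> T0 A | T0 T0 | T1 B | T1 T1
  A -> A S | T0 T0 | b
  B -> T0 A | T0 T0 | T1 B | T1 T1
  T0 -> b
  T1 -> a

CYK table (by increasing span) (cells [i..j] with 1 ≤ i ≤ j ≤ 2 only):
  cell(1,1) b: {A,T0}  orig:{A}
  cell(2,2) b: {A,T0}  orig:{A}
  cell(1,2) bb: {A,B,S}

Original NTs in T[1,2] deriving "bb": ["A", "B", "S"]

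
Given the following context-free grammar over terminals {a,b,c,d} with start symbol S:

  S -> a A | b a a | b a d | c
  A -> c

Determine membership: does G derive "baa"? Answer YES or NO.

CNF form of G:
  S -> T0 A | T1 X3 | T1 X4 | c
  A -> c
  T0 -> a
  T1 -> b
  T2 -> d
  X3 -> T0 T0
  X4 -> T0 T2

Fill CYK table bottom-up:
  cell(0,0) b: {T1}  orig:{}
  cell(1,1) a: {T0}  orig:{}
  cell(2,2) a: {T0}  orig:{}
  cell(0,1) ba: ∅
  cell(1,2) aa: {X3}  orig:{}
  cell(0,2) baa: {S}

S ∈ T[0,2] ⇒ YES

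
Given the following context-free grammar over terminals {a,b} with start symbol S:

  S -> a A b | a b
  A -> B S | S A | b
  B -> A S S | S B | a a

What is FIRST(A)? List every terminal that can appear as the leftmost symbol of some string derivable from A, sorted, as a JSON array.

FIRST sets, iterate to fixpoint:
iter 1:
  A via A→b: +{b}
  B via B→A S S: +{b}
  B via B→a a: +{a}
  S via S→a A b: +{a}
  FIRST(S)={a}  FIRST(A)={b}  FIRST(B)={a,b}
iter 2:
  A via A→B S: +{a}
  FIRST(S)={a}  FIRST(A)={a,b}  FIRST(B)={a,b}
iter 3: (no change)
  FIRST(S)={a}  FIRST(A)={a,b}  FIRST(B)={a,b}

FIRST(A) = ["a", "b"]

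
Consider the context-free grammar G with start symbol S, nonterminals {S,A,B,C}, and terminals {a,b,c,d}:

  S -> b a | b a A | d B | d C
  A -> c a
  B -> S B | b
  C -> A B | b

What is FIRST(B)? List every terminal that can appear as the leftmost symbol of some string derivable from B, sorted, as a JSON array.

Compute FIRST by fixpoint:
[1]
  A via A→c a: +{c}
  B via B→b: +{b}
  C via C→A B: +{c}
  C via C→b: +{b}
  S via S→b a: +{b}
  S via S→d B: +{d}
  S: {b,d}  A: {c}  B: {b}  C: {b,c}
[2]
  B via B→S B: +{d}
  S: {b,d}  A: {c}  B: {b,d}  C: {b,c}
[3] (stable)
  S: {b,d}  A: {c}  B: {b,d}  C: {b,c}

FIRST(B) = ["b", "d"]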